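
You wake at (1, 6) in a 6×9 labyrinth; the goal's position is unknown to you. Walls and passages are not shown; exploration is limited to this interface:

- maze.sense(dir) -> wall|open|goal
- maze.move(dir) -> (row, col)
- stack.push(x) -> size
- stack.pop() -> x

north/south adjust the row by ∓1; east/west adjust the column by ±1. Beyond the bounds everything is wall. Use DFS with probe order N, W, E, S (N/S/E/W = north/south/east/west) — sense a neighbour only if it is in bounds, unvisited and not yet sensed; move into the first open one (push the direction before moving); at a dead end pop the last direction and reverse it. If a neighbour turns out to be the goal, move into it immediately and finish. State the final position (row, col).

Action: maze.sense[north]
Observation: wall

Action: maze.sense[west]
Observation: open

Action: stack.push[west]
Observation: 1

Action: maze.move[west]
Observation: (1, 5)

Action: maze.sense[north]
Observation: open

Action: stack.push[north]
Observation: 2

Action: maze.move[north]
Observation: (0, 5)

Action: maze.sense[west]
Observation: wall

Action: stack.pop[]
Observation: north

Action: maze.move[south]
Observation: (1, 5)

Action: maze.sense[west]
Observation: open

Action: stack.push[west]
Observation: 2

Action: maze.move[west]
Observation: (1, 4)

Action: maze.sense[west]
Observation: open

Action: stack.push[west]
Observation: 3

Action: maze.move[west]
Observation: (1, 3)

Action: maze.sense[north]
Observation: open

Action: stack.push[north]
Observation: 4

Action: maze.move[north]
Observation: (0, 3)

Action: maze.sense[west]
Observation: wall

Action: stack.pop[]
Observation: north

Action: maze.move[south]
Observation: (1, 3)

Action: maze.sense[west]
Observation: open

Action: stack.push[west]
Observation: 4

Action: maze.move[west]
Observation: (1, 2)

Action: maze.sense[west]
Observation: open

Action: stack.push[west]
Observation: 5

Action: maze.move[west]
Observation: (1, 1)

Action: maze.sense[north]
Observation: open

Action: stack.push[north]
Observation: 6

Action: maze.move[north]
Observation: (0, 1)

Action: maze.sense[west]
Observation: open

Action: stack.push[west]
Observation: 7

Action: maze.move[west]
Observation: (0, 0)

Action: maze.sense[south]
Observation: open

Action: stack.push[south]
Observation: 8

Action: maze.move[south]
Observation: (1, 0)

Action: maze.sense[south]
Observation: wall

Action: stack.pop[]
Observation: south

Action: maze.move[north]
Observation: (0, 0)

Action: stack.pop[]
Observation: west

Action: maze.move[east]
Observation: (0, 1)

Action: stack.pop[]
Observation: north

Action: maze.move[south]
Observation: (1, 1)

Action: maze.sense[south]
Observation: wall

Action: stack.pop[]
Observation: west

Action: maze.move[east]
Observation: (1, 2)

Action: maze.sense[south]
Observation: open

Action: stack.push[south]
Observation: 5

Action: maze.move[south]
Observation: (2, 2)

Action: maze.sense[east]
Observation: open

Action: stack.push[east]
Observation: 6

Action: maze.move[east]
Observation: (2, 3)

Action: maze.sense[east]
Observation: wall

Action: maze.sense[south]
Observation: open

Action: stack.push[south]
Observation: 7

Action: maze.move[south]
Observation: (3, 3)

Action: maze.sense[west]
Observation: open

Action: stack.push[west]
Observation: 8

Action: maze.move[west]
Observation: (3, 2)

Action: maze.sense[west]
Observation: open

Action: stack.push[west]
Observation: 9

Action: maze.move[west]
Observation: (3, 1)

Action: maze.sense[west]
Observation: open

Action: stack.push[west]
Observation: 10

Action: maze.move[west]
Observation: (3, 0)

Action: maze.sense[south]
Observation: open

Action: stack.push[south]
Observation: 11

Action: maze.move[south]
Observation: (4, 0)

Action: maze.sense[east]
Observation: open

Action: stack.push[east]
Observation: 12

Action: maze.move[east]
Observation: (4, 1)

Action: maze.sense[east]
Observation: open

Action: stack.push[east]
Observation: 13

Action: maze.move[east]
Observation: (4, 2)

Action: maze.sense[east]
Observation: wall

Action: maze.sense[south]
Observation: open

Action: stack.push[south]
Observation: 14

Action: maze.move[south]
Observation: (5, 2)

Action: maze.sense[west]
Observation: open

Action: stack.push[west]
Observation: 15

Action: maze.move[west]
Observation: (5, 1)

Action: maze.sense[west]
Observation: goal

Action: maze.move[west]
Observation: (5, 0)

Answer: (5, 0)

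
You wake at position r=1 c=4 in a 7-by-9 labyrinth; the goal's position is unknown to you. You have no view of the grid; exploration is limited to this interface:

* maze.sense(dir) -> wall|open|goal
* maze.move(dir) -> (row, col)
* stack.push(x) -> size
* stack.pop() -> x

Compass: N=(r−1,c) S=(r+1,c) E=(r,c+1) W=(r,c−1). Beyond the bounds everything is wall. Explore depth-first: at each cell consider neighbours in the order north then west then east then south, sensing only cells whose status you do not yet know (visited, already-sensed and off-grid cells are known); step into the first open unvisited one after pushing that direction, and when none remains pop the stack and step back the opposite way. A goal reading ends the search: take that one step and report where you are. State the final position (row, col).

;; sense(north) ~> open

;; push(north) ~> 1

;; move(north) ~> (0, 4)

;; sense(west) ~> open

;; push(west) ~> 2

;; move(west) ~> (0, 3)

;; sense(west) ~> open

;; push(west) ~> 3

;; move(west) ~> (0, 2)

;; sense(west) ~> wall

;; sense(south) ~> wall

;; pop() ~> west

;; move(east) ~> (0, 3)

;; sense(south) ~> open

;; push(south) ~> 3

;; move(south) ~> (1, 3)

;; sense(south) ~> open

;; push(south) ~> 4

;; move(south) ~> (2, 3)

;; sense(west) ~> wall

;; sense(east) ~> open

;; push(east) ~> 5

;; move(east) ~> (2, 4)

;; sense(east) ~> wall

;; sense(south) ~> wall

;; pop() ~> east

;; move(west) ~> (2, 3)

;; sense(south) ~> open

;; push(south) ~> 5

;; move(south) ~> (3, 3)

;; sense(west) ~> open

;; push(west) ~> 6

;; move(west) ~> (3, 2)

;; sense(west) ~> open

;; push(west) ~> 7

;; move(west) ~> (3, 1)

;; sense(north) ~> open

;; push(north) ~> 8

;; move(north) ~> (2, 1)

;; sense(north) ~> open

;; push(north) ~> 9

;; move(north) ~> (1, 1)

;; sense(west) ~> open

;; push(west) ~> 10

;; move(west) ~> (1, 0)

;; sense(north) ~> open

;; push(north) ~> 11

;; move(north) ~> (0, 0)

;; pop() ~> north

;; move(south) ~> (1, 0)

;; sense(south) ~> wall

;; pop() ~> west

;; move(east) ~> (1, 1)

;; pop() ~> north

;; move(south) ~> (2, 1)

;; pop() ~> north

;; move(south) ~> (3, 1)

;; sense(west) ~> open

;; push(west) ~> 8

;; move(west) ~> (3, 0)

;; sense(south) ~> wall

;; pop() ~> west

;; move(east) ~> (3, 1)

;; sense(south) ~> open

;; push(south) ~> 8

;; move(south) ~> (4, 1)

;; sense(east) ~> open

;; push(east) ~> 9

;; move(east) ~> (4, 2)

;; sense(east) ~> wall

;; sense(south) ~> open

;; push(south) ~> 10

;; move(south) ~> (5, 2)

;; sense(west) ~> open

;; push(west) ~> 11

;; move(west) ~> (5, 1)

;; sense(west) ~> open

;; push(west) ~> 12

;; move(west) ~> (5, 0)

;; sense(south) ~> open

;; push(south) ~> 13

;; move(south) ~> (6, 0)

;; sense(east) ~> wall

;; pop() ~> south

;; move(north) ~> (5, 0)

;; pop() ~> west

;; move(east) ~> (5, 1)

;; pop() ~> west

;; move(east) ~> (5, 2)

;; sense(east) ~> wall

;; sense(south) ~> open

;; push(south) ~> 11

;; move(south) ~> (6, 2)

;; sense(east) ~> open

;; push(east) ~> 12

;; move(east) ~> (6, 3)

;; sense(east) ~> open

;; push(east) ~> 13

;; move(east) ~> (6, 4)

;; sense(north) ~> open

;; push(north) ~> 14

;; move(north) ~> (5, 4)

;; sense(north) ~> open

;; push(north) ~> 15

;; move(north) ~> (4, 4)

;; sense(east) ~> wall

;; pop() ~> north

;; move(south) ~> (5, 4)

;; sense(east) ~> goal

;; move(east) ~> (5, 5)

Answer: (5, 5)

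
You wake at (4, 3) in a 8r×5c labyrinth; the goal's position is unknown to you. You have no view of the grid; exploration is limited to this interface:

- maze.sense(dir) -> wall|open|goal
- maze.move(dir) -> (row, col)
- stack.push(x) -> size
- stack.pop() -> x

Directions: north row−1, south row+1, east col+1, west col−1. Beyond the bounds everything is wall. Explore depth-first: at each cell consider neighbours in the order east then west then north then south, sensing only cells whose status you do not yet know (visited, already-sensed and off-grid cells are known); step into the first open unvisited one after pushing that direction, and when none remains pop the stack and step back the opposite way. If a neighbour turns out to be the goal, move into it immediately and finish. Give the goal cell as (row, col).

Step: maze.sense[dir: east]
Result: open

Step: stack.push[x: east]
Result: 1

Step: maze.move[dir: east]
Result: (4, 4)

Step: maze.sense[dir: north]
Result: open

Step: stack.push[x: north]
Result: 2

Step: maze.move[dir: north]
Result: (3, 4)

Step: maze.sense[dir: west]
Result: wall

Step: maze.sense[dir: north]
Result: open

Step: stack.push[x: north]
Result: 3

Step: maze.move[dir: north]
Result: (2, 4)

Step: maze.sense[dir: west]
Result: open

Step: stack.push[x: west]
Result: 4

Step: maze.move[dir: west]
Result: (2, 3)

Step: maze.sense[dir: west]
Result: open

Step: stack.push[x: west]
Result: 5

Step: maze.move[dir: west]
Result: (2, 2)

Step: maze.sense[dir: west]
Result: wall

Step: maze.sense[dir: north]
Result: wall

Step: maze.sense[dir: south]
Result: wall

Step: stack.pop[]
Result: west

Step: maze.move[dir: east]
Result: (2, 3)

Step: maze.sense[dir: north]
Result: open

Step: stack.push[x: north]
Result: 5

Step: maze.move[dir: north]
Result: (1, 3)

Step: maze.sense[dir: east]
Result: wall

Step: maze.sense[dir: north]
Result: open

Step: stack.push[x: north]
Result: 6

Step: maze.move[dir: north]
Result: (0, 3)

Step: maze.sense[dir: east]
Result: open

Step: stack.push[x: east]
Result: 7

Step: maze.move[dir: east]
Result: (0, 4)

Step: stack.pop[]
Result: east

Step: maze.move[dir: west]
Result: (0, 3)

Step: maze.sense[dir: west]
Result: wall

Step: stack.pop[]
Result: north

Step: maze.move[dir: south]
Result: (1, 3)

Step: stack.pop[]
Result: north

Step: maze.move[dir: south]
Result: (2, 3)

Step: stack.pop[]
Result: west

Step: maze.move[dir: east]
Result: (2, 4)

Step: stack.pop[]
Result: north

Step: maze.move[dir: south]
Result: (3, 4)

Step: stack.pop[]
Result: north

Step: maze.move[dir: south]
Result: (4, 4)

Step: maze.sense[dir: south]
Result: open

Step: stack.push[x: south]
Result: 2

Step: maze.move[dir: south]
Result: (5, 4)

Step: maze.sense[dir: west]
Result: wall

Step: maze.sense[dir: south]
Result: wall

Step: stack.pop[]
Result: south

Step: maze.move[dir: north]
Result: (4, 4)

Step: stack.pop[]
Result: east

Step: maze.move[dir: west]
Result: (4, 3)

Step: maze.sense[dir: west]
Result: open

Step: stack.push[x: west]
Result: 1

Step: maze.move[dir: west]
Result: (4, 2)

Step: maze.sense[dir: west]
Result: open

Step: stack.push[x: west]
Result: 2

Step: maze.move[dir: west]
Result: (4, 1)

Step: maze.sense[dir: west]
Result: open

Step: stack.push[x: west]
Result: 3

Step: maze.move[dir: west]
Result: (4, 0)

Step: maze.sense[dir: north]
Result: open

Step: stack.push[x: north]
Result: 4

Step: maze.move[dir: north]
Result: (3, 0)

Step: maze.sense[dir: east]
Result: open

Step: stack.push[x: east]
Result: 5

Step: maze.move[dir: east]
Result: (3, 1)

Step: stack.pop[]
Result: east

Step: maze.move[dir: west]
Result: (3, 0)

Step: maze.sense[dir: north]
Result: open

Step: stack.push[x: north]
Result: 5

Step: maze.move[dir: north]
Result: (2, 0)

Step: maze.sense[dir: north]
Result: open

Step: stack.push[x: north]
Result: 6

Step: maze.move[dir: north]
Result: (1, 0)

Step: maze.sense[dir: east]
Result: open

Step: stack.push[x: east]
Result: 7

Step: maze.move[dir: east]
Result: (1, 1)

Step: maze.sense[dir: north]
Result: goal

Step: maze.move[dir: north]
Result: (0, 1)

Answer: (0, 1)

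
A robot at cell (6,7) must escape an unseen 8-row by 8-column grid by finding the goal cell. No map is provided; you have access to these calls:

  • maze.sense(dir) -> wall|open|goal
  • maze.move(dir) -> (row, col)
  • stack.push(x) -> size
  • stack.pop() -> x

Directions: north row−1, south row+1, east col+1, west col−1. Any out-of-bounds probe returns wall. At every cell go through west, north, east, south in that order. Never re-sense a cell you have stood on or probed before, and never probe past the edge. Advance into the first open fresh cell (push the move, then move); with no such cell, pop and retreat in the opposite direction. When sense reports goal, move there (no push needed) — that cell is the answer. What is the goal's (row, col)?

! 1. maze.sense(dir='west') -> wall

! 2. maze.sense(dir='north') -> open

! 3. stack.push(x='north') -> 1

! 4. maze.move(dir='north') -> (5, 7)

! 5. maze.sense(dir='west') -> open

! 6. stack.push(x='west') -> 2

! 7. maze.move(dir='west') -> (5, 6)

! 8. maze.sense(dir='west') -> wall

! 9. maze.sense(dir='north') -> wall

! 10. stack.pop() -> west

! 11. maze.move(dir='east') -> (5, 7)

! 12. maze.sense(dir='north') -> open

! 13. stack.push(x='north') -> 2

! 14. maze.move(dir='north') -> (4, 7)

! 15. maze.sense(dir='north') -> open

! 16. stack.push(x='north') -> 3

! 17. maze.move(dir='north') -> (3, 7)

! 18. maze.sense(dir='west') -> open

! 19. stack.push(x='west') -> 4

! 20. maze.move(dir='west') -> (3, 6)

! 21. maze.sense(dir='west') -> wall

! 22. maze.sense(dir='north') -> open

! 23. stack.push(x='north') -> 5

! 24. maze.move(dir='north') -> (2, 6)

! 25. maze.sense(dir='west') -> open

! 26. stack.push(x='west') -> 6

! 27. maze.move(dir='west') -> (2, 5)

! 28. maze.sense(dir='west') -> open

! 29. stack.push(x='west') -> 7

! 30. maze.move(dir='west') -> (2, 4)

! 31. maze.sense(dir='west') -> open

! 32. stack.push(x='west') -> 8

! 33. maze.move(dir='west') -> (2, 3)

! 34. maze.sense(dir='west') -> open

! 35. stack.push(x='west') -> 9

! 36. maze.move(dir='west') -> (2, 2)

! 37. maze.sense(dir='west') -> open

! 38. stack.push(x='west') -> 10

! 39. maze.move(dir='west') -> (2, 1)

! 40. maze.sense(dir='west') -> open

! 41. stack.push(x='west') -> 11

! 42. maze.move(dir='west') -> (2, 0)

! 43. maze.sense(dir='north') -> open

! 44. stack.push(x='north') -> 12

! 45. maze.move(dir='north') -> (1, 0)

! 46. maze.sense(dir='north') -> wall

! 47. maze.sense(dir='east') -> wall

! 48. stack.pop() -> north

! 49. maze.move(dir='south') -> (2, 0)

! 50. maze.sense(dir='south') -> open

! 51. stack.push(x='south') -> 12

! 52. maze.move(dir='south') -> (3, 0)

! 53. maze.sense(dir='east') -> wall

! 54. maze.sense(dir='south') -> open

! 55. stack.push(x='south') -> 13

! 56. maze.move(dir='south') -> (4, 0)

! 57. maze.sense(dir='east') -> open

! 58. stack.push(x='east') -> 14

! 59. maze.move(dir='east') -> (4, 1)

! 60. maze.sense(dir='east') -> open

! 61. stack.push(x='east') -> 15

! 62. maze.move(dir='east') -> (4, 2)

! 63. maze.sense(dir='north') -> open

! 64. stack.push(x='north') -> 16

! 65. maze.move(dir='north') -> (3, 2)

! 66. maze.sense(dir='east') -> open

! 67. stack.push(x='east') -> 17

! 68. maze.move(dir='east') -> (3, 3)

! 69. maze.sense(dir='east') -> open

! 70. stack.push(x='east') -> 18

! 71. maze.move(dir='east') -> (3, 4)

! 72. maze.sense(dir='south') -> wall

! 73. stack.pop() -> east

! 74. maze.move(dir='west') -> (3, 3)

! 75. maze.sense(dir='south') -> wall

! 76. stack.pop() -> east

! 77. maze.move(dir='west') -> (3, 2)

! 78. stack.pop() -> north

! 79. maze.move(dir='south') -> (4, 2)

! 80. maze.sense(dir='south') -> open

! 81. stack.push(x='south') -> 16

! 82. maze.move(dir='south') -> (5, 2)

! 83. maze.sense(dir='west') -> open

! 84. stack.push(x='west') -> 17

! 85. maze.move(dir='west') -> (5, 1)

! 86. maze.sense(dir='west') -> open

! 87. stack.push(x='west') -> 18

! 88. maze.move(dir='west') -> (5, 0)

! 89. maze.sense(dir='south') -> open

! 90. stack.push(x='south') -> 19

! 91. maze.move(dir='south') -> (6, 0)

! 92. maze.sense(dir='east') -> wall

! 93. maze.sense(dir='south') -> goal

! 94. maze.move(dir='south') -> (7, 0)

Answer: (7, 0)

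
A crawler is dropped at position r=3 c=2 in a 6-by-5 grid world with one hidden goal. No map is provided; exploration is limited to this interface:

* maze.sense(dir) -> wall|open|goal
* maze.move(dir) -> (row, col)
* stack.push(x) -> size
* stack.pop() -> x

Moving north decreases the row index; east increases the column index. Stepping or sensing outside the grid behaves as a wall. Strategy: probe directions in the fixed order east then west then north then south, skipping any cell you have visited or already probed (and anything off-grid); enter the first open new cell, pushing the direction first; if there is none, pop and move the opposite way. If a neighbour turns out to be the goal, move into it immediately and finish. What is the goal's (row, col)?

Act: sense[east]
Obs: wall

Act: sense[west]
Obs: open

Act: push[west]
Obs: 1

Act: move[west]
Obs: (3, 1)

Act: sense[west]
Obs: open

Act: push[west]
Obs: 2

Act: move[west]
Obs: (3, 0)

Act: sense[north]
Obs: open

Act: push[north]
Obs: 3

Act: move[north]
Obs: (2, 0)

Act: sense[east]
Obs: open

Act: push[east]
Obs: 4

Act: move[east]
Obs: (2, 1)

Act: sense[east]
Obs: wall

Act: sense[north]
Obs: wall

Act: pop[]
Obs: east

Act: move[west]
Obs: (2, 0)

Act: sense[north]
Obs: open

Act: push[north]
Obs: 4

Act: move[north]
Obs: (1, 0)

Act: sense[north]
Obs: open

Act: push[north]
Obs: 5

Act: move[north]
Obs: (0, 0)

Act: sense[east]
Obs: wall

Act: pop[]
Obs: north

Act: move[south]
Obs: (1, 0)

Act: pop[]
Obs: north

Act: move[south]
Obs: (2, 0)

Act: pop[]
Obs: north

Act: move[south]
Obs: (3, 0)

Act: sense[south]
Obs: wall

Act: pop[]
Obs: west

Act: move[east]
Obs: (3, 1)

Act: sense[south]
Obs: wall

Act: pop[]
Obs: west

Act: move[east]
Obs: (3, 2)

Act: sense[south]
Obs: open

Act: push[south]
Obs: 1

Act: move[south]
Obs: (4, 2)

Act: sense[east]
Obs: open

Act: push[east]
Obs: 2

Act: move[east]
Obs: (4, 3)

Act: sense[east]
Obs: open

Act: push[east]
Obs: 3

Act: move[east]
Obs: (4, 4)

Act: sense[north]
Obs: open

Act: push[north]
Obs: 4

Act: move[north]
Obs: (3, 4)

Act: sense[north]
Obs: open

Act: push[north]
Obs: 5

Act: move[north]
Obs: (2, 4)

Act: sense[west]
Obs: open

Act: push[west]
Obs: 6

Act: move[west]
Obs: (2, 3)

Act: sense[north]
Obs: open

Act: push[north]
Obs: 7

Act: move[north]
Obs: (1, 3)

Act: sense[east]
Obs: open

Act: push[east]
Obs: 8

Act: move[east]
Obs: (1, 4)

Act: sense[north]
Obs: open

Act: push[north]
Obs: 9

Act: move[north]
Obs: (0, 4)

Act: sense[west]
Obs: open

Act: push[west]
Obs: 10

Act: move[west]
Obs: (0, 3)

Act: sense[west]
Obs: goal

Act: move[west]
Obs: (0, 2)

Answer: (0, 2)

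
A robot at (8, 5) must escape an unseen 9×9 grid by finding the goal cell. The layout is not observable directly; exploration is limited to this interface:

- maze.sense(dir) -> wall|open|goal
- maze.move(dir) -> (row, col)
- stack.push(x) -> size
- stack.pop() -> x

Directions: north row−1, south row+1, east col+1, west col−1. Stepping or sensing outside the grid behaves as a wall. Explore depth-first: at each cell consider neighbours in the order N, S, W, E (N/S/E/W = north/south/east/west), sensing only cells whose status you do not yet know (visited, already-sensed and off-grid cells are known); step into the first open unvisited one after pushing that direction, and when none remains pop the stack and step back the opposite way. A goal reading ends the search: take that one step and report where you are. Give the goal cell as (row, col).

I use sense on dir→north, yielding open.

Then push on x→north, — result: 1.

Using move on dir→north, giving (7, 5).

Now I run sense on dir→north, and see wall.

I call sense on dir→west, which returns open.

I try push on x→west, and see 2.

I try move on dir→west, : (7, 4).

Next I call sense on dir→north, → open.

Now I run push on x→north, yielding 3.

Invoking move on dir→north, and see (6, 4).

I run sense on dir→north, yielding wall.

Using sense on dir→west, : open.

I use push on x→west, and see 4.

I invoke move on dir→west, yielding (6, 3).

I invoke sense on dir→north, yielding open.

I invoke push on x→north, which returns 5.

I try move on dir→north, : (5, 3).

I try sense on dir→north, and see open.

Now I run push on x→north, : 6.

I use move on dir→north, : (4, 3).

I invoke sense on dir→north, and get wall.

I use sense on dir→west, → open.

Then push on x→west, and see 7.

I run move on dir→west, — result: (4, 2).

I try sense on dir→north, yielding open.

I try push on x→north, and get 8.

Calling move on dir→north, → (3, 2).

Using sense on dir→north, — result: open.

Invoking push on x→north, and see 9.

I call move on dir→north, → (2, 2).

Using sense on dir→north, which returns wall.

Next I call sense on dir→west, : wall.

I try sense on dir→east, — result: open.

Invoking push on x→east, and observe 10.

Calling move on dir→east, and see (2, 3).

Now I run sense on dir→north, and see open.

I run push on x→north, yielding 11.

I invoke move on dir→north, and get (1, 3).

Next I call sense on dir→north, : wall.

Next I call sense on dir→east, and observe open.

I run push on x→east, and get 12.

I invoke move on dir→east, which returns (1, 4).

Next I call sense on dir→north, and observe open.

I use push on x→north, giving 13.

I run move on dir→north, : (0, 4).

Then sense on dir→east, which returns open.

I use push on x→east, which returns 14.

Next I call move on dir→east, → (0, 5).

I try sense on dir→south, and get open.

I try push on x→south, : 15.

I run move on dir→south, and get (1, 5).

I run sense on dir→south, and get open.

Next I call push on x→south, and get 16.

Calling move on dir→south, and get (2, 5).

I use sense on dir→south, → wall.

I try sense on dir→west, and get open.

I invoke push on x→west, — result: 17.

I use move on dir→west, → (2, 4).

Now I run sense on dir→south, and get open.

Now I run push on x→south, and observe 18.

Then move on dir→south, and get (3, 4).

I call sense on dir→south, yielding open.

I try push on x→south, — result: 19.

I run move on dir→south, which returns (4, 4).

I run sense on dir→east, and get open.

Using push on x→east, : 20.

Using move on dir→east, → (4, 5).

I use sense on dir→south, — result: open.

Calling push on x→south, and observe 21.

Next I call move on dir→south, which returns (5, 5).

Now I run sense on dir→east, yielding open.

Now I run push on x→east, giving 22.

Next I call move on dir→east, which returns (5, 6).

I invoke sense on dir→north, — result: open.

Calling push on x→north, — result: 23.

I run move on dir→north, → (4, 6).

I call sense on dir→north, yielding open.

Invoking push on x→north, : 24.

I run move on dir→north, and observe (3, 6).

Then sense on dir→north, — result: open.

I call push on x→north, → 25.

Now I run move on dir→north, : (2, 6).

I call sense on dir→north, and observe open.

Now I run push on x→north, yielding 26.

Now I run move on dir→north, — result: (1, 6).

Using sense on dir→north, which returns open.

Now I run push on x→north, yielding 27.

Next I call move on dir→north, : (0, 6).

Now I run sense on dir→east, yielding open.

I use push on x→east, giving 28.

I use move on dir→east, and see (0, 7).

Next I call sense on dir→south, and see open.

Invoking push on x→south, and observe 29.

Then move on dir→south, which returns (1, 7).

I try sense on dir→south, yielding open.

I run push on x→south, and observe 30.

I call move on dir→south, : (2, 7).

I run sense on dir→south, and see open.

I use push on x→south, which returns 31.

I try move on dir→south, — result: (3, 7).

I invoke sense on dir→south, yielding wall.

Next I call sense on dir→east, and see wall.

Now I run pop, and get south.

I call move on dir→north, — result: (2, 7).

I invoke sense on dir→east, and get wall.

I try pop, → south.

Then move on dir→north, which returns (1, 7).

I use sense on dir→east, — result: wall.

Using pop(), → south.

I call move on dir→north, yielding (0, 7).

I use sense on dir→east, : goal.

Now I run move on dir→east, giving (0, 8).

Answer: (0, 8)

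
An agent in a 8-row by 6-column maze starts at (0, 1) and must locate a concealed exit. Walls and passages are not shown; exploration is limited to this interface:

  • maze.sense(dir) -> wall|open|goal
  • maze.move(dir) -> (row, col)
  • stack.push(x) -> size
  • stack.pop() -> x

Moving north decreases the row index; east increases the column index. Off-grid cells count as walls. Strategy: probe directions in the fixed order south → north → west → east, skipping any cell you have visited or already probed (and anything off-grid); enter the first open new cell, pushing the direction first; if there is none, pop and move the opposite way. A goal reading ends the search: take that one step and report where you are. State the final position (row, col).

I call sense passing dir=south, — result: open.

Using push passing x=south, giving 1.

Next I call move passing dir=south, which returns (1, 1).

I invoke sense passing dir=south, — result: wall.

I try sense passing dir=west, and get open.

Using push passing x=west, which returns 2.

I call move passing dir=west, and see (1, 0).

Using sense passing dir=south, and observe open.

I run push passing x=south, giving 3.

Now I run move passing dir=south, giving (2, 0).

I use sense passing dir=south, → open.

Using push passing x=south, which returns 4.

Calling move passing dir=south, yielding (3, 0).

I run sense passing dir=south, giving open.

I run push passing x=south, which returns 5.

I invoke move passing dir=south, — result: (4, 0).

Using sense passing dir=south, giving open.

Then push passing x=south, → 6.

Now I run move passing dir=south, giving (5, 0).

Now I run sense passing dir=south, : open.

I try push passing x=south, which returns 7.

Now I run move passing dir=south, and get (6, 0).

I invoke sense passing dir=south, and observe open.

I call push passing x=south, — result: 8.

I call move passing dir=south, giving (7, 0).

I invoke sense passing dir=east, — result: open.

I try push passing x=east, and get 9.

Next I call move passing dir=east, and get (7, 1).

I use sense passing dir=north, — result: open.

Now I run push passing x=north, and observe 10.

I try move passing dir=north, : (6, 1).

I call sense passing dir=north, and get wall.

Calling sense passing dir=east, giving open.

I invoke push passing x=east, — result: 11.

Now I run move passing dir=east, giving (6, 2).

I call sense passing dir=south, → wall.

Then sense passing dir=north, → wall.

Using sense passing dir=east, → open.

Next I call push passing x=east, and observe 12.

I run move passing dir=east, yielding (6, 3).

Next I call sense passing dir=south, and get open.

Using push passing x=south, and get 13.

I invoke move passing dir=south, → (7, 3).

Calling sense passing dir=east, which returns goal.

Invoking move passing dir=east, — result: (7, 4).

Answer: (7, 4)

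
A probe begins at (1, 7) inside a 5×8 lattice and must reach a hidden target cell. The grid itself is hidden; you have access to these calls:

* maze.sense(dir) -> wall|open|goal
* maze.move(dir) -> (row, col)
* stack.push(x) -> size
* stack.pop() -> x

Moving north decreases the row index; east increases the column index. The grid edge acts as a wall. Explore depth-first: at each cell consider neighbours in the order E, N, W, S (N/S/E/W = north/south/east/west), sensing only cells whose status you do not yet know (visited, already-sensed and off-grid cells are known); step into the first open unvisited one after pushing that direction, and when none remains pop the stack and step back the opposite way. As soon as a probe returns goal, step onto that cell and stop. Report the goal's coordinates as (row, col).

! maze.sense(dir→north) ~> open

! stack.push(x→north) ~> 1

! maze.move(dir→north) ~> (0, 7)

! maze.sense(dir→west) ~> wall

! stack.pop() ~> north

! maze.move(dir→south) ~> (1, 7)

! maze.sense(dir→west) ~> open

! stack.push(x→west) ~> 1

! maze.move(dir→west) ~> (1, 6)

! maze.sense(dir→west) ~> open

! stack.push(x→west) ~> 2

! maze.move(dir→west) ~> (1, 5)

! maze.sense(dir→north) ~> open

! stack.push(x→north) ~> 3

! maze.move(dir→north) ~> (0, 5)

! maze.sense(dir→west) ~> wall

! stack.pop() ~> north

! maze.move(dir→south) ~> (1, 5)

! maze.sense(dir→west) ~> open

! stack.push(x→west) ~> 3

! maze.move(dir→west) ~> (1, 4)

! maze.sense(dir→west) ~> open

! stack.push(x→west) ~> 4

! maze.move(dir→west) ~> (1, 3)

! maze.sense(dir→north) ~> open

! stack.push(x→north) ~> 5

! maze.move(dir→north) ~> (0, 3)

! maze.sense(dir→west) ~> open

! stack.push(x→west) ~> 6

! maze.move(dir→west) ~> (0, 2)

! maze.sense(dir→west) ~> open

! stack.push(x→west) ~> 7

! maze.move(dir→west) ~> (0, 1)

! maze.sense(dir→west) ~> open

! stack.push(x→west) ~> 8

! maze.move(dir→west) ~> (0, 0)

! maze.sense(dir→south) ~> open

! stack.push(x→south) ~> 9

! maze.move(dir→south) ~> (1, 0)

! maze.sense(dir→east) ~> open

! stack.push(x→east) ~> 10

! maze.move(dir→east) ~> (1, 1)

! maze.sense(dir→east) ~> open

! stack.push(x→east) ~> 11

! maze.move(dir→east) ~> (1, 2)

! maze.sense(dir→south) ~> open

! stack.push(x→south) ~> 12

! maze.move(dir→south) ~> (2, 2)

! maze.sense(dir→east) ~> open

! stack.push(x→east) ~> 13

! maze.move(dir→east) ~> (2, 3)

! maze.sense(dir→east) ~> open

! stack.push(x→east) ~> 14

! maze.move(dir→east) ~> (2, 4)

! maze.sense(dir→east) ~> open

! stack.push(x→east) ~> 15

! maze.move(dir→east) ~> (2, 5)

! maze.sense(dir→east) ~> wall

! maze.sense(dir→south) ~> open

! stack.push(x→south) ~> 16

! maze.move(dir→south) ~> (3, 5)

! maze.sense(dir→east) ~> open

! stack.push(x→east) ~> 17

! maze.move(dir→east) ~> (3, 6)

! maze.sense(dir→east) ~> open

! stack.push(x→east) ~> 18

! maze.move(dir→east) ~> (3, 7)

! maze.sense(dir→north) ~> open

! stack.push(x→north) ~> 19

! maze.move(dir→north) ~> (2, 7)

! stack.pop() ~> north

! maze.move(dir→south) ~> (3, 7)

! maze.sense(dir→south) ~> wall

! stack.pop() ~> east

! maze.move(dir→west) ~> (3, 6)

! maze.sense(dir→south) ~> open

! stack.push(x→south) ~> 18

! maze.move(dir→south) ~> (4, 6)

! maze.sense(dir→west) ~> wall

! stack.pop() ~> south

! maze.move(dir→north) ~> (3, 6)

! stack.pop() ~> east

! maze.move(dir→west) ~> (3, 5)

! maze.sense(dir→west) ~> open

! stack.push(x→west) ~> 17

! maze.move(dir→west) ~> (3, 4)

! maze.sense(dir→west) ~> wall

! maze.sense(dir→south) ~> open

! stack.push(x→south) ~> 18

! maze.move(dir→south) ~> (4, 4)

! maze.sense(dir→west) ~> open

! stack.push(x→west) ~> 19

! maze.move(dir→west) ~> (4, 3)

! maze.sense(dir→west) ~> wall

! stack.pop() ~> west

! maze.move(dir→east) ~> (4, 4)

! stack.pop() ~> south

! maze.move(dir→north) ~> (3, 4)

! stack.pop() ~> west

! maze.move(dir→east) ~> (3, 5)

! stack.pop() ~> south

! maze.move(dir→north) ~> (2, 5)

! stack.pop() ~> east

! maze.move(dir→west) ~> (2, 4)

! stack.pop() ~> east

! maze.move(dir→west) ~> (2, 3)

! stack.pop() ~> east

! maze.move(dir→west) ~> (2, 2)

! maze.sense(dir→west) ~> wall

! maze.sense(dir→south) ~> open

! stack.push(x→south) ~> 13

! maze.move(dir→south) ~> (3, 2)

! maze.sense(dir→west) ~> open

! stack.push(x→west) ~> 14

! maze.move(dir→west) ~> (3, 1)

! maze.sense(dir→west) ~> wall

! maze.sense(dir→south) ~> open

! stack.push(x→south) ~> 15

! maze.move(dir→south) ~> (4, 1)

! maze.sense(dir→west) ~> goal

! maze.move(dir→west) ~> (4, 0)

Answer: (4, 0)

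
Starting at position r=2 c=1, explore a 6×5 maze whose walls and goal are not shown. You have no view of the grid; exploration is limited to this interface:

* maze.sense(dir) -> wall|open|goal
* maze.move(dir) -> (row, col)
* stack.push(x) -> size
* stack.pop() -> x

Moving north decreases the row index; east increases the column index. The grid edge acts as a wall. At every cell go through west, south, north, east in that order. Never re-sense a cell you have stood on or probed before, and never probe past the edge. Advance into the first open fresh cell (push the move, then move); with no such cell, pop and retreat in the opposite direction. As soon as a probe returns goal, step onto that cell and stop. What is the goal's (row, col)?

→ sense(west)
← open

→ push(west)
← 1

→ move(west)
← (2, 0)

→ sense(south)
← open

→ push(south)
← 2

→ move(south)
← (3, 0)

→ sense(south)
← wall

→ sense(east)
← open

→ push(east)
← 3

→ move(east)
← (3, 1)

→ sense(south)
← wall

→ sense(east)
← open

→ push(east)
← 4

→ move(east)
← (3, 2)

→ sense(south)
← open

→ push(south)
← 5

→ move(south)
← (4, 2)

→ sense(south)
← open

→ push(south)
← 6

→ move(south)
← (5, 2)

→ sense(west)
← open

→ push(west)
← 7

→ move(west)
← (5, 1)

→ sense(west)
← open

→ push(west)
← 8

→ move(west)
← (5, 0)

→ pop()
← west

→ move(east)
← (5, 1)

→ pop()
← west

→ move(east)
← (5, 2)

→ sense(east)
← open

→ push(east)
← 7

→ move(east)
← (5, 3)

→ sense(north)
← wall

→ sense(east)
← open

→ push(east)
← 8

→ move(east)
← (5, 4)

→ sense(north)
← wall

→ pop()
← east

→ move(west)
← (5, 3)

→ pop()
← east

→ move(west)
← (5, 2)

→ pop()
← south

→ move(north)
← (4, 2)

→ pop()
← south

→ move(north)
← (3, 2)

→ sense(north)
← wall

→ sense(east)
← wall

→ pop()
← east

→ move(west)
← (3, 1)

→ pop()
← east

→ move(west)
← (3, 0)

→ pop()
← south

→ move(north)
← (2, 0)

→ sense(north)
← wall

→ pop()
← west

→ move(east)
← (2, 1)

→ sense(north)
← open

→ push(north)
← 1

→ move(north)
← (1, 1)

→ sense(north)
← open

→ push(north)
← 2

→ move(north)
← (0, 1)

→ sense(west)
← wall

→ sense(east)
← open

→ push(east)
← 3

→ move(east)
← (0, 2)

→ sense(south)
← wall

→ sense(east)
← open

→ push(east)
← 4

→ move(east)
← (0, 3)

→ sense(south)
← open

→ push(south)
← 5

→ move(south)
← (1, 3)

→ sense(south)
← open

→ push(south)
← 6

→ move(south)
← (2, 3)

→ sense(east)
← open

→ push(east)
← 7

→ move(east)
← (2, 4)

→ sense(south)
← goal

→ move(south)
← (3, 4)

Answer: (3, 4)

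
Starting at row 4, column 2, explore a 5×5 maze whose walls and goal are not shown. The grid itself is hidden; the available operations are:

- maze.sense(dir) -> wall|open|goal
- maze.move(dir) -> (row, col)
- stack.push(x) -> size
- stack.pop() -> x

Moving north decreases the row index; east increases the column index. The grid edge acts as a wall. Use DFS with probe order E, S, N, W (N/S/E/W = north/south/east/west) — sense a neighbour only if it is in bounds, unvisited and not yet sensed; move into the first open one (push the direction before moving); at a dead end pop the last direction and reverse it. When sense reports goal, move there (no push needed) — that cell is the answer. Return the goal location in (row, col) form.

Calling maze.sense with dir='east', and observe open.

I invoke stack.push with x='east', yielding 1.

Using maze.move with dir='east', and see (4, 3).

Then maze.sense with dir='east', yielding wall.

Then maze.sense with dir='north', giving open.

Calling stack.push with x='north', which returns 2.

Next I call maze.move with dir='north', and get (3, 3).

Next I call maze.sense with dir='east', and observe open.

Now I run stack.push with x='east', and observe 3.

I call maze.move with dir='east', — result: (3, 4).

I run maze.sense with dir='north', : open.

Now I run stack.push with x='north', yielding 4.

I invoke maze.move with dir='north', which returns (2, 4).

I invoke maze.sense with dir='north', giving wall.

I try maze.sense with dir='west', giving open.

Invoking stack.push with x='west', — result: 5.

Calling maze.move with dir='west', and get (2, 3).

Then maze.sense with dir='north', → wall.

Invoking maze.sense with dir='west', giving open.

Using stack.push with x='west', and see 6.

Then maze.move with dir='west', yielding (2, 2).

I use maze.sense with dir='south', and get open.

I run stack.push with x='south', and observe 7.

I use maze.move with dir='south', — result: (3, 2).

Next I call maze.sense with dir='west', : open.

Using stack.push with x='west', → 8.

Calling maze.move with dir='west', yielding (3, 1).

Using maze.sense with dir='south', which returns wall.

I run maze.sense with dir='north', : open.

I run stack.push with x='north', → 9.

Then maze.move with dir='north', and get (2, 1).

I use maze.sense with dir='north', — result: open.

Using stack.push with x='north', and get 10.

I call maze.move with dir='north', and see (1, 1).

I run maze.sense with dir='east', and see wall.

I try maze.sense with dir='north', giving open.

I try stack.push with x='north', : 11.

I invoke maze.move with dir='north', → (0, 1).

I run maze.sense with dir='east', and observe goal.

Calling maze.move with dir='east', and get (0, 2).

Answer: (0, 2)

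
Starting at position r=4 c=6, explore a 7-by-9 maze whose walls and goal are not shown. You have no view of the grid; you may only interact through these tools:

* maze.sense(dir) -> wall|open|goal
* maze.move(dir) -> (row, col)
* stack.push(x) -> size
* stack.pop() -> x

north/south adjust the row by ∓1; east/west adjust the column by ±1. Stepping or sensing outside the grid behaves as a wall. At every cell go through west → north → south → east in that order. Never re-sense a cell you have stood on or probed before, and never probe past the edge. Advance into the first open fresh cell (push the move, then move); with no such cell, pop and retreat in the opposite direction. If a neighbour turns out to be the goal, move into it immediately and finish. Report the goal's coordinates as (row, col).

;; maze.sense(dir: west) -> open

;; stack.push(x: west) -> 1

;; maze.move(dir: west) -> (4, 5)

;; maze.sense(dir: west) -> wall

;; maze.sense(dir: north) -> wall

;; maze.sense(dir: south) -> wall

;; stack.pop() -> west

;; maze.move(dir: east) -> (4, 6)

;; maze.sense(dir: north) -> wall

;; maze.sense(dir: south) -> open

;; stack.push(x: south) -> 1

;; maze.move(dir: south) -> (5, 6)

;; maze.sense(dir: south) -> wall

;; maze.sense(dir: east) -> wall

;; stack.pop() -> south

;; maze.move(dir: north) -> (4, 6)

;; maze.sense(dir: east) -> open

;; stack.push(x: east) -> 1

;; maze.move(dir: east) -> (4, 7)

;; maze.sense(dir: north) -> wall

;; maze.sense(dir: east) -> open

;; stack.push(x: east) -> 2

;; maze.move(dir: east) -> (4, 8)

;; maze.sense(dir: north) -> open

;; stack.push(x: north) -> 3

;; maze.move(dir: north) -> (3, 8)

;; maze.sense(dir: north) -> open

;; stack.push(x: north) -> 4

;; maze.move(dir: north) -> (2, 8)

;; maze.sense(dir: west) -> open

;; stack.push(x: west) -> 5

;; maze.move(dir: west) -> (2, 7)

;; maze.sense(dir: west) -> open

;; stack.push(x: west) -> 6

;; maze.move(dir: west) -> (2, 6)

;; maze.sense(dir: west) -> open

;; stack.push(x: west) -> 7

;; maze.move(dir: west) -> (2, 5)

;; maze.sense(dir: west) -> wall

;; maze.sense(dir: north) -> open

;; stack.push(x: north) -> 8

;; maze.move(dir: north) -> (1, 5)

;; maze.sense(dir: west) -> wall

;; maze.sense(dir: north) -> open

;; stack.push(x: north) -> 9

;; maze.move(dir: north) -> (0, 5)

;; maze.sense(dir: west) -> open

;; stack.push(x: west) -> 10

;; maze.move(dir: west) -> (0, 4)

;; maze.sense(dir: west) -> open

;; stack.push(x: west) -> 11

;; maze.move(dir: west) -> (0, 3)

;; maze.sense(dir: west) -> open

;; stack.push(x: west) -> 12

;; maze.move(dir: west) -> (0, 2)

;; maze.sense(dir: west) -> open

;; stack.push(x: west) -> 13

;; maze.move(dir: west) -> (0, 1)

;; maze.sense(dir: west) -> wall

;; maze.sense(dir: south) -> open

;; stack.push(x: south) -> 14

;; maze.move(dir: south) -> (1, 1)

;; maze.sense(dir: west) -> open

;; stack.push(x: west) -> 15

;; maze.move(dir: west) -> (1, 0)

;; maze.sense(dir: south) -> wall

;; stack.pop() -> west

;; maze.move(dir: east) -> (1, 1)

;; maze.sense(dir: south) -> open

;; stack.push(x: south) -> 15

;; maze.move(dir: south) -> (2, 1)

;; maze.sense(dir: south) -> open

;; stack.push(x: south) -> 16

;; maze.move(dir: south) -> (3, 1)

;; maze.sense(dir: west) -> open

;; stack.push(x: west) -> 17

;; maze.move(dir: west) -> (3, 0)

;; maze.sense(dir: south) -> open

;; stack.push(x: south) -> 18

;; maze.move(dir: south) -> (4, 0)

;; maze.sense(dir: south) -> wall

;; maze.sense(dir: east) -> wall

;; stack.pop() -> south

;; maze.move(dir: north) -> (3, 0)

;; stack.pop() -> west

;; maze.move(dir: east) -> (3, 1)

;; maze.sense(dir: east) -> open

;; stack.push(x: east) -> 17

;; maze.move(dir: east) -> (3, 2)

;; maze.sense(dir: north) -> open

;; stack.push(x: north) -> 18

;; maze.move(dir: north) -> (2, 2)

;; maze.sense(dir: north) -> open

;; stack.push(x: north) -> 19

;; maze.move(dir: north) -> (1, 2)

;; maze.sense(dir: east) -> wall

;; stack.pop() -> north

;; maze.move(dir: south) -> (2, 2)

;; maze.sense(dir: east) -> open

;; stack.push(x: east) -> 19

;; maze.move(dir: east) -> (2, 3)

;; maze.sense(dir: south) -> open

;; stack.push(x: south) -> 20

;; maze.move(dir: south) -> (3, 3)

;; maze.sense(dir: south) -> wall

;; maze.sense(dir: east) -> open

;; stack.push(x: east) -> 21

;; maze.move(dir: east) -> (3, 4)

;; stack.pop() -> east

;; maze.move(dir: west) -> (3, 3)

;; stack.pop() -> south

;; maze.move(dir: north) -> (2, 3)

;; stack.pop() -> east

;; maze.move(dir: west) -> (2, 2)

;; stack.pop() -> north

;; maze.move(dir: south) -> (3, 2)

;; maze.sense(dir: south) -> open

;; stack.push(x: south) -> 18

;; maze.move(dir: south) -> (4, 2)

;; maze.sense(dir: south) -> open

;; stack.push(x: south) -> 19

;; maze.move(dir: south) -> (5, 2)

;; maze.sense(dir: west) -> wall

;; maze.sense(dir: south) -> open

;; stack.push(x: south) -> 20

;; maze.move(dir: south) -> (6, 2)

;; maze.sense(dir: west) -> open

;; stack.push(x: west) -> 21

;; maze.move(dir: west) -> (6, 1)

;; maze.sense(dir: west) -> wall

;; stack.pop() -> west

;; maze.move(dir: east) -> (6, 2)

;; maze.sense(dir: east) -> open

;; stack.push(x: east) -> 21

;; maze.move(dir: east) -> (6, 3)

;; maze.sense(dir: north) -> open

;; stack.push(x: north) -> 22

;; maze.move(dir: north) -> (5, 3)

;; maze.sense(dir: east) -> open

;; stack.push(x: east) -> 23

;; maze.move(dir: east) -> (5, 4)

;; maze.sense(dir: south) -> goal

;; maze.move(dir: south) -> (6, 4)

Answer: (6, 4)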